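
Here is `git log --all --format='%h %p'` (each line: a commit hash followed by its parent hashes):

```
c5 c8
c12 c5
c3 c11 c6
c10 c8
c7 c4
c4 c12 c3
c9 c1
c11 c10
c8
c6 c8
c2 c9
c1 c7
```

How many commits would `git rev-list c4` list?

Walking parent pointers from c4: reachable set = {c10, c11, c12, c3, c4, c5, c6, c8}.
That is 8 commits.

8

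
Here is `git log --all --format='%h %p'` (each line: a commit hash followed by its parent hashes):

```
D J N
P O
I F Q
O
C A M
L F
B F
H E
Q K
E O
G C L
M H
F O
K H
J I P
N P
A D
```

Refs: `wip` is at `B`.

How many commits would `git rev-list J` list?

Walking parent pointers from J: reachable set = {E, F, H, I, J, K, O, P, Q}.
That is 9 commits.

9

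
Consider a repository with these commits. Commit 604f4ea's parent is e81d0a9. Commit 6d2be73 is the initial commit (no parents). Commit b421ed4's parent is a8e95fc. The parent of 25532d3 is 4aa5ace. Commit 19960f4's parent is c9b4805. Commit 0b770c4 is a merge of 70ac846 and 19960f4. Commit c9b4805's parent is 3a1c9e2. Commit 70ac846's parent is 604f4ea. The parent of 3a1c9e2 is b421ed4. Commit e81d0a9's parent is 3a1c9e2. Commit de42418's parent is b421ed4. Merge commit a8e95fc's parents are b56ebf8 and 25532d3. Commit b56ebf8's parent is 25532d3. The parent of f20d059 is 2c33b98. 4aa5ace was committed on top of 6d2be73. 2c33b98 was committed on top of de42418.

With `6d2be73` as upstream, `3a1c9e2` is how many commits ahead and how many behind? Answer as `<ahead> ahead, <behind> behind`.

6 ahead, 0 behind

Reachable from 3a1c9e2: {25532d3, 3a1c9e2, 4aa5ace, 6d2be73, a8e95fc, b421ed4, b56ebf8}.
Reachable from 6d2be73: {6d2be73}.
Only in 3a1c9e2's history (ahead): {25532d3, 3a1c9e2, 4aa5ace, a8e95fc, b421ed4, b56ebf8} — 6.
Only in 6d2be73's history (behind): {} — 0.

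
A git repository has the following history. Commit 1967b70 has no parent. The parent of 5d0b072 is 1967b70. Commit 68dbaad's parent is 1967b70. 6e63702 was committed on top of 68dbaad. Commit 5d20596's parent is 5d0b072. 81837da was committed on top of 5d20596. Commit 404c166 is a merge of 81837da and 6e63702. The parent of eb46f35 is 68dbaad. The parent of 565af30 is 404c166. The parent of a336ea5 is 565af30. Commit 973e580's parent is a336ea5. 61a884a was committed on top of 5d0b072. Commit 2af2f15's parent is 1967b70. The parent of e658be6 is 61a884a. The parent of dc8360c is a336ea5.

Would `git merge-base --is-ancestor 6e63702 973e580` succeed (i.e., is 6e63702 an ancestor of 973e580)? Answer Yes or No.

Ancestors of 973e580 (commits reachable by following parents): {1967b70, 404c166, 565af30, 5d0b072, 5d20596, 68dbaad, 6e63702, 81837da, 973e580, a336ea5}.
6e63702 is in that set, so it is an ancestor of 973e580.

Yes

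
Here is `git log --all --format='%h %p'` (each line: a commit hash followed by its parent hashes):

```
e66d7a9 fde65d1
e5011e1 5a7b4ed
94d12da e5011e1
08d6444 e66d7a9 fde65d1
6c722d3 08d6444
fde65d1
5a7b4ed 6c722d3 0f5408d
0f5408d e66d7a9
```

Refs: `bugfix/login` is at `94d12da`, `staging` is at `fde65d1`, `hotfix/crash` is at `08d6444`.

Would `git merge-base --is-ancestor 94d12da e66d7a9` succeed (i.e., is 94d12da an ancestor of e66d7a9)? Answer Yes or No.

Ancestors of e66d7a9: {e66d7a9, fde65d1}.
94d12da is not in that set, so it is not an ancestor of e66d7a9.

No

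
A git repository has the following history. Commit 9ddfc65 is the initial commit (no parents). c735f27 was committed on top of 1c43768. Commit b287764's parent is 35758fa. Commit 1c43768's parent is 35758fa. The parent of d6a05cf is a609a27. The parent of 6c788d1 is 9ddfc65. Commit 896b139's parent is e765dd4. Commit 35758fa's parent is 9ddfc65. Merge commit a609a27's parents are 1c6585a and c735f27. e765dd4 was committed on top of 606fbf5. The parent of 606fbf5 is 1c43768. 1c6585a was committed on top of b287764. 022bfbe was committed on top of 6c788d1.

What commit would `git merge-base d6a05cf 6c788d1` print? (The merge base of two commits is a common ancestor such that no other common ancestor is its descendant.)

9ddfc65

Ancestors of d6a05cf: {1c43768, 1c6585a, 35758fa, 9ddfc65, a609a27, b287764, c735f27, d6a05cf}.
Ancestors of 6c788d1: {6c788d1, 9ddfc65}.
Common ancestors: {9ddfc65}.
The only common ancestor is 9ddfc65, so it is the merge base.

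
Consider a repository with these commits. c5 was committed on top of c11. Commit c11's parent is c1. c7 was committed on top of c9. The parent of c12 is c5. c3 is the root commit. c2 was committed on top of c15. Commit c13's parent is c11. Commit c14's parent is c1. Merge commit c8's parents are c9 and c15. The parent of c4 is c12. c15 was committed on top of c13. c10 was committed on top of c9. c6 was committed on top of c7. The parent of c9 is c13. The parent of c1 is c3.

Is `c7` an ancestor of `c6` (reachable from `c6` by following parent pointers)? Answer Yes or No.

Yes

Ancestors of c6 (commits reachable by following parents): {c1, c11, c13, c3, c6, c7, c9}.
c7 is in that set, so it is an ancestor of c6.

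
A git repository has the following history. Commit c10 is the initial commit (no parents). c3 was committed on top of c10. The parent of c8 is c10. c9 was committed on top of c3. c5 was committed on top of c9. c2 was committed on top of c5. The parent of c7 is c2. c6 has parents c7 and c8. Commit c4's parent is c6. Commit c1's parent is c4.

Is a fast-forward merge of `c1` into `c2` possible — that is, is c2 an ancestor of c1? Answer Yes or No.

A fast-forward from c2 to c1 is possible iff c2 is an ancestor of c1.
Ancestors of c1: {c1, c10, c2, c3, c4, c5, c6, c7, c8, c9}.
c2 is among them, so fast-forward is possible.

Yes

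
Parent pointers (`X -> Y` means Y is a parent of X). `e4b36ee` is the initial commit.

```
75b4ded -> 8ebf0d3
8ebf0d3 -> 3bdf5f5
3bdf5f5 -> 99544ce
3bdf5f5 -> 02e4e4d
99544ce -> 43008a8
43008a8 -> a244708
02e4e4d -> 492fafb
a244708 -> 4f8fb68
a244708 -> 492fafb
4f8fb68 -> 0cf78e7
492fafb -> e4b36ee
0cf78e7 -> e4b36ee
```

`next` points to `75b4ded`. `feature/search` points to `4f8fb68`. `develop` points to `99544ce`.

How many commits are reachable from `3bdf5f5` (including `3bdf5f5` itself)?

9

Walking parent pointers from 3bdf5f5: reachable set = {02e4e4d, 0cf78e7, 3bdf5f5, 43008a8, 492fafb, 4f8fb68, 99544ce, a244708, e4b36ee}.
That is 9 commits.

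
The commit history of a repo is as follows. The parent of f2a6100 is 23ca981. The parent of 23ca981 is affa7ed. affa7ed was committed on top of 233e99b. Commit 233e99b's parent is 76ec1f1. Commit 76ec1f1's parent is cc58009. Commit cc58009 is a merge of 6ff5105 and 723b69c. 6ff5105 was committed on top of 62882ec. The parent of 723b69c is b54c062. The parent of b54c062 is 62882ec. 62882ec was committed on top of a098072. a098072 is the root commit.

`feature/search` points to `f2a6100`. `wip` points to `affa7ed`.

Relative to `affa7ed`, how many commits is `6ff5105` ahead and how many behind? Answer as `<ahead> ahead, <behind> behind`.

Reachable from 6ff5105: {62882ec, 6ff5105, a098072}.
Reachable from affa7ed: {233e99b, 62882ec, 6ff5105, 723b69c, 76ec1f1, a098072, affa7ed, b54c062, cc58009}.
Only in 6ff5105's history (ahead): {} — 0.
Only in affa7ed's history (behind): {233e99b, 723b69c, 76ec1f1, affa7ed, b54c062, cc58009} — 6.

0 ahead, 6 behind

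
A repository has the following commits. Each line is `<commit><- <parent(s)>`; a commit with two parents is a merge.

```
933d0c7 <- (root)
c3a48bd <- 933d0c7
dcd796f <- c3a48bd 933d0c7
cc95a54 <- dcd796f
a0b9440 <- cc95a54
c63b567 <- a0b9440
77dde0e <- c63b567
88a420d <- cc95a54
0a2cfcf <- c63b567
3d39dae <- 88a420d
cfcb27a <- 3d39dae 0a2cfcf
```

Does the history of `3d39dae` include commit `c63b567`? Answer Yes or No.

Ancestors of 3d39dae: {3d39dae, 88a420d, 933d0c7, c3a48bd, cc95a54, dcd796f}.
c63b567 is not in that set, so it is not an ancestor of 3d39dae.

No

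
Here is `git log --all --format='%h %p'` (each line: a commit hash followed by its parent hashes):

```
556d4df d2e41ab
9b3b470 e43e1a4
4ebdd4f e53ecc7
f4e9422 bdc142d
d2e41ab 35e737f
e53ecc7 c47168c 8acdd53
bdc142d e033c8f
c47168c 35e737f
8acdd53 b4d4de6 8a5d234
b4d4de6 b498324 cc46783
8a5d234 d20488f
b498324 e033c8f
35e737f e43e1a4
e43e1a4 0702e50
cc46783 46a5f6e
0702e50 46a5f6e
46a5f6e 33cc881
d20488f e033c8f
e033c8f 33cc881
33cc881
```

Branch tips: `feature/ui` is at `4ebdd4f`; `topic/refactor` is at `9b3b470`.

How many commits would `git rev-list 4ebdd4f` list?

15

Walking parent pointers from 4ebdd4f: reachable set = {0702e50, 33cc881, 35e737f, 46a5f6e, 4ebdd4f, 8a5d234, 8acdd53, b498324, b4d4de6, c47168c, cc46783, d20488f, e033c8f, e43e1a4, e53ecc7}.
That is 15 commits.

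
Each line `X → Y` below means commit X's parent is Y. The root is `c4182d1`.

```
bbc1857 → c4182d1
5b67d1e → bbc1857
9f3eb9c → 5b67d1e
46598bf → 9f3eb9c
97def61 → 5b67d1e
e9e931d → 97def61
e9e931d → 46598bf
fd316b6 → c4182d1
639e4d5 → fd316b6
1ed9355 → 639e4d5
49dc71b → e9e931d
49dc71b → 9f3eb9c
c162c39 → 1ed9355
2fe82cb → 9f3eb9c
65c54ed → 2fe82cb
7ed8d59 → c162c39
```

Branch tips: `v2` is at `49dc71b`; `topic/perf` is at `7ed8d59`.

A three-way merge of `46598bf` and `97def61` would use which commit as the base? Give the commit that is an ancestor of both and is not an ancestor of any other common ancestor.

Ancestors of 46598bf: {46598bf, 5b67d1e, 9f3eb9c, bbc1857, c4182d1}.
Ancestors of 97def61: {5b67d1e, 97def61, bbc1857, c4182d1}.
Common ancestors: {5b67d1e, bbc1857, c4182d1}.
Among these, 5b67d1e is not an ancestor of any other common ancestor — it is the merge base.

5b67d1e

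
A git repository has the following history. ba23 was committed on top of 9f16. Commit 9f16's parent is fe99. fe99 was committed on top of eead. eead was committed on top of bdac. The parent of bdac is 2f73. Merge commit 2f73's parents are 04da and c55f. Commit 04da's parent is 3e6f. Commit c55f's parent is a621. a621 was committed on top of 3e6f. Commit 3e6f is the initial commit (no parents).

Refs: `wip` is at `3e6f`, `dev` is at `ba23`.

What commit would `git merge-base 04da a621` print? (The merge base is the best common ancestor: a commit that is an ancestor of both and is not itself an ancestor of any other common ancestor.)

Ancestors of 04da: {04da, 3e6f}.
Ancestors of a621: {3e6f, a621}.
Common ancestors: {3e6f}.
The only common ancestor is 3e6f, so it is the merge base.

3e6f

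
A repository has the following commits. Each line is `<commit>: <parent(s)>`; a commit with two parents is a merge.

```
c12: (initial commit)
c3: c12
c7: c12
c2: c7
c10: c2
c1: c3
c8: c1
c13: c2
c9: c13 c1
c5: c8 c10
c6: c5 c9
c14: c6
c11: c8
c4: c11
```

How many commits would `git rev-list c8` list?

Walking parent pointers from c8: reachable set = {c1, c12, c3, c8}.
That is 4 commits.

4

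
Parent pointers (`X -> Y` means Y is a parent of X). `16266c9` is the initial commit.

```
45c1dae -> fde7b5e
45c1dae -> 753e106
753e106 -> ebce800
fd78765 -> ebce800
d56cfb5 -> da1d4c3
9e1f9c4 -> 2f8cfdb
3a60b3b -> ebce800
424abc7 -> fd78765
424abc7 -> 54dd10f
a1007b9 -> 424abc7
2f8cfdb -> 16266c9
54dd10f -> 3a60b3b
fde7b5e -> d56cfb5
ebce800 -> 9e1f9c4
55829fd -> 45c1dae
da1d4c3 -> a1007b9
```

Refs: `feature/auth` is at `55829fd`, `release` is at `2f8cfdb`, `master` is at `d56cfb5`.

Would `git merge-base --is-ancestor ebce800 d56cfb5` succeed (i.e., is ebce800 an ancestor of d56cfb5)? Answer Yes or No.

Ancestors of d56cfb5 (commits reachable by following parents): {16266c9, 2f8cfdb, 3a60b3b, 424abc7, 54dd10f, 9e1f9c4, a1007b9, d56cfb5, da1d4c3, ebce800, fd78765}.
ebce800 is in that set, so it is an ancestor of d56cfb5.

Yes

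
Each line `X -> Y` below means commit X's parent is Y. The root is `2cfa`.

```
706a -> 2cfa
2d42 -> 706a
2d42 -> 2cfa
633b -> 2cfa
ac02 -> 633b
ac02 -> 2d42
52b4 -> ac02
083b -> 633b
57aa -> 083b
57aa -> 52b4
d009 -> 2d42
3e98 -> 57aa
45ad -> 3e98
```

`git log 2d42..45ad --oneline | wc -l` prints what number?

Reachable from 45ad: {083b, 2cfa, 2d42, 3e98, 45ad, 52b4, 57aa, 633b, 706a, ac02}.
Reachable from 2d42: {2cfa, 2d42, 706a}.
In 45ad's history but not 2d42's: {083b, 3e98, 45ad, 52b4, 57aa, 633b, ac02} — 7 commits.

7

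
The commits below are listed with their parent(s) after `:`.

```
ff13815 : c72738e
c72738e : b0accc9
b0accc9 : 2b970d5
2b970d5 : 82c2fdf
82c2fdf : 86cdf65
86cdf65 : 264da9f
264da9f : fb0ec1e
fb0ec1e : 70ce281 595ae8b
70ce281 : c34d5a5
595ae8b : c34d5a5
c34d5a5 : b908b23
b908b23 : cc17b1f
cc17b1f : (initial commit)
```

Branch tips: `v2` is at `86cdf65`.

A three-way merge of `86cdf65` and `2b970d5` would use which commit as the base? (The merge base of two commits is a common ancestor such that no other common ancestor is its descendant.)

86cdf65

Ancestors of 86cdf65: {264da9f, 595ae8b, 70ce281, 86cdf65, b908b23, c34d5a5, cc17b1f, fb0ec1e}.
Ancestors of 2b970d5: {264da9f, 2b970d5, 595ae8b, 70ce281, 82c2fdf, 86cdf65, b908b23, c34d5a5, cc17b1f, fb0ec1e}.
Common ancestors: {264da9f, 595ae8b, 70ce281, 86cdf65, b908b23, c34d5a5, cc17b1f, fb0ec1e}.
Among these, 86cdf65 is not an ancestor of any other common ancestor — it is the merge base.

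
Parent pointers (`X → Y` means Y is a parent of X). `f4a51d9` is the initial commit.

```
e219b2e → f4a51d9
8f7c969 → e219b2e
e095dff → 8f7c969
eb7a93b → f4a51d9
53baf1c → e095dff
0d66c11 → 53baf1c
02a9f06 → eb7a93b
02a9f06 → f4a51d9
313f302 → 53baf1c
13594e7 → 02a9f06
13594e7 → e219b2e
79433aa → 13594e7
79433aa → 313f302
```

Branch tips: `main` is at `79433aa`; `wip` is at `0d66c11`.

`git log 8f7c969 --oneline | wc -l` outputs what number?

3

Walking parent pointers from 8f7c969: reachable set = {8f7c969, e219b2e, f4a51d9}.
That is 3 commits.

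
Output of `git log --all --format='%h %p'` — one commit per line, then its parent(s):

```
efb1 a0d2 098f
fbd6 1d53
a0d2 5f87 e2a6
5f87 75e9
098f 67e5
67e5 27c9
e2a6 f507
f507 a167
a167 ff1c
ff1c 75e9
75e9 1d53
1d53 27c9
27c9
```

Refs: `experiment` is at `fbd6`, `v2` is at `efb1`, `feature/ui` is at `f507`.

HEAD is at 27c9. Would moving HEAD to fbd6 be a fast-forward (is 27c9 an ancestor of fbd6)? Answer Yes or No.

A fast-forward from 27c9 to fbd6 is possible iff 27c9 is an ancestor of fbd6.
Ancestors of fbd6: {1d53, 27c9, fbd6}.
27c9 is among them, so fast-forward is possible.

Yes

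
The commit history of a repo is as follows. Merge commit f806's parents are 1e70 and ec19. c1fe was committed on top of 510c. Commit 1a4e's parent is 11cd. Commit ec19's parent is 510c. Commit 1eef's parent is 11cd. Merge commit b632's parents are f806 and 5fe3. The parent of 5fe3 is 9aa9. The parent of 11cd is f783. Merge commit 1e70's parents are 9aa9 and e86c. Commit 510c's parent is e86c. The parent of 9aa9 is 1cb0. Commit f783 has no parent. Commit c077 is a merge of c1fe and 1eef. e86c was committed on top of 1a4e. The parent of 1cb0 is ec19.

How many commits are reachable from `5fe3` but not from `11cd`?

Reachable from 5fe3: {11cd, 1a4e, 1cb0, 510c, 5fe3, 9aa9, e86c, ec19, f783}.
Reachable from 11cd: {11cd, f783}.
In 5fe3's history but not 11cd's: {1a4e, 1cb0, 510c, 5fe3, 9aa9, e86c, ec19} — 7 commits.

7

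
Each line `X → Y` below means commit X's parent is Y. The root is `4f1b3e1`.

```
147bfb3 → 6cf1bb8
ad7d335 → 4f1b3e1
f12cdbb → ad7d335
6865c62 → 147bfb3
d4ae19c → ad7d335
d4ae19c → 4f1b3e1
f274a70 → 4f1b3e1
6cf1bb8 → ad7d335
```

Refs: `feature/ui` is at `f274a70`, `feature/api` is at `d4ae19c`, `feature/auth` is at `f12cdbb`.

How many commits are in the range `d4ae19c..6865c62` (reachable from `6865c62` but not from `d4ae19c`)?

3

Reachable from 6865c62: {147bfb3, 4f1b3e1, 6865c62, 6cf1bb8, ad7d335}.
Reachable from d4ae19c: {4f1b3e1, ad7d335, d4ae19c}.
In 6865c62's history but not d4ae19c's: {147bfb3, 6865c62, 6cf1bb8} — 3 commits.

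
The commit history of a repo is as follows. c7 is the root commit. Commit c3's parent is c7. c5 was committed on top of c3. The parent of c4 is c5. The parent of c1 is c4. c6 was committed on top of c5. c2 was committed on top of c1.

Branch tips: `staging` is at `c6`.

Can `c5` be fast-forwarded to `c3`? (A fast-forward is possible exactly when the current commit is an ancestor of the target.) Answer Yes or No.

A fast-forward from c5 to c3 is possible iff c5 is an ancestor of c3.
Ancestors of c3: {c3, c7}.
c5 is not among them, so fast-forward is not possible.

No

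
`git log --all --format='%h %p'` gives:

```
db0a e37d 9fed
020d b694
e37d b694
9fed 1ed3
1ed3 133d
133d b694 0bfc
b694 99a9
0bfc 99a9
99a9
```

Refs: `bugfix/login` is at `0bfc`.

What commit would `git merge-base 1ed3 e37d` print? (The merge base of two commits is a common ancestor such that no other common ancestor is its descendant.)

Ancestors of 1ed3: {0bfc, 133d, 1ed3, 99a9, b694}.
Ancestors of e37d: {99a9, b694, e37d}.
Common ancestors: {99a9, b694}.
Among these, b694 is not an ancestor of any other common ancestor — it is the merge base.

b694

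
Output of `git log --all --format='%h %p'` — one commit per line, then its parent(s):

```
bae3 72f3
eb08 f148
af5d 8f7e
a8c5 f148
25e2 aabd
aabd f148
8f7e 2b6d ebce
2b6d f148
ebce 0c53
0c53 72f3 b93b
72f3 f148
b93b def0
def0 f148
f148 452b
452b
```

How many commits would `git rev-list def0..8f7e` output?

6

Reachable from 8f7e: {0c53, 2b6d, 452b, 72f3, 8f7e, b93b, def0, ebce, f148}.
Reachable from def0: {452b, def0, f148}.
In 8f7e's history but not def0's: {0c53, 2b6d, 72f3, 8f7e, b93b, ebce} — 6 commits.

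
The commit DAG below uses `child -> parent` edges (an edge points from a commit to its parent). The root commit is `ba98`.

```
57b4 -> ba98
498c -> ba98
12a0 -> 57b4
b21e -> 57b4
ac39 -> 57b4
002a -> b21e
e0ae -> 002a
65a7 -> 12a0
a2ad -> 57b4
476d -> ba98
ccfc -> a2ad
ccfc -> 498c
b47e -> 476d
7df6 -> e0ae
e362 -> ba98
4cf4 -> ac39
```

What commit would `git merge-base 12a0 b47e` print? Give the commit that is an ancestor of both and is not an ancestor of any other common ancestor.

ba98

Ancestors of 12a0: {12a0, 57b4, ba98}.
Ancestors of b47e: {476d, b47e, ba98}.
Common ancestors: {ba98}.
The only common ancestor is ba98, so it is the merge base.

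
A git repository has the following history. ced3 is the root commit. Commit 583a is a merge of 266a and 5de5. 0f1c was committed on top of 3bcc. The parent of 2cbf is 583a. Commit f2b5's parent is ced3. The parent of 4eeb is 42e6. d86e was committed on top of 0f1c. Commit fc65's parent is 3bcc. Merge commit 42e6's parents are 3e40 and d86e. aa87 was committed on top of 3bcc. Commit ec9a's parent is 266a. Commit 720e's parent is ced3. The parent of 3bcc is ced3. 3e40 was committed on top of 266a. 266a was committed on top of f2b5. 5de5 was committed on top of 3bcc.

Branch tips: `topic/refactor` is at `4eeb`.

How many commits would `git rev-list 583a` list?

Walking parent pointers from 583a: reachable set = {266a, 3bcc, 583a, 5de5, ced3, f2b5}.
That is 6 commits.

6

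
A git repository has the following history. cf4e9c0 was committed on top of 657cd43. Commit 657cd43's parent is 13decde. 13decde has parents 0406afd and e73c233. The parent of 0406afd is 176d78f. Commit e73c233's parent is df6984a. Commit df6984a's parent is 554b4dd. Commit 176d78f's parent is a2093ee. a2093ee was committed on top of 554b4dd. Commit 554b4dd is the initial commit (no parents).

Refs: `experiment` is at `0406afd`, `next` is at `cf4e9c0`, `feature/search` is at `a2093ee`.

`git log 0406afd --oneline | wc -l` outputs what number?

4

Walking parent pointers from 0406afd: reachable set = {0406afd, 176d78f, 554b4dd, a2093ee}.
That is 4 commits.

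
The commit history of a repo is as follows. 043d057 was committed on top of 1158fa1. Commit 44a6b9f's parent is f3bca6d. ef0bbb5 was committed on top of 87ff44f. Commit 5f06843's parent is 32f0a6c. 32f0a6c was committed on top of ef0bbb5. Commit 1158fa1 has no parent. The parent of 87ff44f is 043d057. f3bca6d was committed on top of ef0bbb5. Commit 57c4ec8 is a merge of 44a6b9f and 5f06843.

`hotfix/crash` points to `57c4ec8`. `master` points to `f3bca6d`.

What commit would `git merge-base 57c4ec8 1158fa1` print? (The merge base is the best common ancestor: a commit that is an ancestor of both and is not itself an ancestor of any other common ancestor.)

Ancestors of 57c4ec8: {043d057, 1158fa1, 32f0a6c, 44a6b9f, 57c4ec8, 5f06843, 87ff44f, ef0bbb5, f3bca6d}.
Ancestors of 1158fa1: {1158fa1}.
Common ancestors: {1158fa1}.
The only common ancestor is 1158fa1, so it is the merge base.

1158fa1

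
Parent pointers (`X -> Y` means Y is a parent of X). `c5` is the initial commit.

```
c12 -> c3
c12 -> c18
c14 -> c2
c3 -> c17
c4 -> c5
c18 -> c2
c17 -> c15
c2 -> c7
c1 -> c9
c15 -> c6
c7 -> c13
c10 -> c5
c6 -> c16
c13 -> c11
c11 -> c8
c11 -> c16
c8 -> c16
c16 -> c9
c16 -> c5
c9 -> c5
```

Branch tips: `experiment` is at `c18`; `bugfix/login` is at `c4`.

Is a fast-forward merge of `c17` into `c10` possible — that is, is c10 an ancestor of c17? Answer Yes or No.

A fast-forward from c10 to c17 is possible iff c10 is an ancestor of c17.
Ancestors of c17: {c15, c16, c17, c5, c6, c9}.
c10 is not among them, so fast-forward is not possible.

No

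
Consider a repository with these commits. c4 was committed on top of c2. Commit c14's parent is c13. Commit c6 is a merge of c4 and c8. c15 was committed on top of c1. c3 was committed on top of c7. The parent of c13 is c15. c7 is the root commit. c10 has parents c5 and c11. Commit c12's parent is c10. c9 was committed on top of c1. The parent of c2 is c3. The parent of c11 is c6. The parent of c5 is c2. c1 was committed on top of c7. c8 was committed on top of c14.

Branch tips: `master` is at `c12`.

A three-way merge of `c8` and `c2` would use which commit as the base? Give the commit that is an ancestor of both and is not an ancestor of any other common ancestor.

Ancestors of c8: {c1, c13, c14, c15, c7, c8}.
Ancestors of c2: {c2, c3, c7}.
Common ancestors: {c7}.
The only common ancestor is c7, so it is the merge base.

c7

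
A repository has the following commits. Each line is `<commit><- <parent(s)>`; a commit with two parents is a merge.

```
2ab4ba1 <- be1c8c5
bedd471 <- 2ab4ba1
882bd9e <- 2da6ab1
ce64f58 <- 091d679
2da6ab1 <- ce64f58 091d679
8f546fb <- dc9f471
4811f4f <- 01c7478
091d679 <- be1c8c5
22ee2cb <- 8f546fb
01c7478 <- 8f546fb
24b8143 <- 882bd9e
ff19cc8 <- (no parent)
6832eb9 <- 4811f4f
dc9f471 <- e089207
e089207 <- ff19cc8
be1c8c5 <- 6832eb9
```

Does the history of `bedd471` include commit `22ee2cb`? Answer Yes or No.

No

Ancestors of bedd471: {01c7478, 2ab4ba1, 4811f4f, 6832eb9, 8f546fb, be1c8c5, bedd471, dc9f471, e089207, ff19cc8}.
22ee2cb is not in that set, so it is not an ancestor of bedd471.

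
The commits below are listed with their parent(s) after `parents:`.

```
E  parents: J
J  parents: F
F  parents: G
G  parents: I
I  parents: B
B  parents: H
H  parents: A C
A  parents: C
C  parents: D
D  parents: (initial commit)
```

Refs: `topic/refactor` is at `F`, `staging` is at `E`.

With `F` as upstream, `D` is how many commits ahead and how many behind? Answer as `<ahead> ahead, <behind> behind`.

0 ahead, 7 behind

Reachable from D: {D}.
Reachable from F: {A, B, C, D, F, G, H, I}.
Only in D's history (ahead): {} — 0.
Only in F's history (behind): {A, B, C, F, G, H, I} — 7.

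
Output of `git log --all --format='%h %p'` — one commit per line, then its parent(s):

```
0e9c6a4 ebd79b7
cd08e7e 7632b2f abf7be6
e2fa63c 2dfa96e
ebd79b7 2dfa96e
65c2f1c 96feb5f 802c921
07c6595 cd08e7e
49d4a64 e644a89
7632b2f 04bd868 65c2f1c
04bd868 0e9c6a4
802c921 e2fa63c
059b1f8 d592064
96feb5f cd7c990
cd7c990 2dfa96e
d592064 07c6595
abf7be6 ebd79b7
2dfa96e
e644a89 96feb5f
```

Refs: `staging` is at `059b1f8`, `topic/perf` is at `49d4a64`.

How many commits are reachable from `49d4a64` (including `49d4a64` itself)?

5

Walking parent pointers from 49d4a64: reachable set = {2dfa96e, 49d4a64, 96feb5f, cd7c990, e644a89}.
That is 5 commits.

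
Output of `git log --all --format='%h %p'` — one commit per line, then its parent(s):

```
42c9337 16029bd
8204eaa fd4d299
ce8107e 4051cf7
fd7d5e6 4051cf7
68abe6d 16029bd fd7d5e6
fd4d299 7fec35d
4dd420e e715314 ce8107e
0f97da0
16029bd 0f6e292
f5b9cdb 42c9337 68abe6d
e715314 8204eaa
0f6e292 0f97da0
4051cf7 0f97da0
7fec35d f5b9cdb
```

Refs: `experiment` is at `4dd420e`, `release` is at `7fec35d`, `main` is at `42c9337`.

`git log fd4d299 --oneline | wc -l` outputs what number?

Walking parent pointers from fd4d299: reachable set = {0f6e292, 0f97da0, 16029bd, 4051cf7, 42c9337, 68abe6d, 7fec35d, f5b9cdb, fd4d299, fd7d5e6}.
That is 10 commits.

10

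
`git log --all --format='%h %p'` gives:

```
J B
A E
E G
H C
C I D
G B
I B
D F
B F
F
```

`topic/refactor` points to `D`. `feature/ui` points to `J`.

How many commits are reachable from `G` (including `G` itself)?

3

Walking parent pointers from G: reachable set = {B, F, G}.
That is 3 commits.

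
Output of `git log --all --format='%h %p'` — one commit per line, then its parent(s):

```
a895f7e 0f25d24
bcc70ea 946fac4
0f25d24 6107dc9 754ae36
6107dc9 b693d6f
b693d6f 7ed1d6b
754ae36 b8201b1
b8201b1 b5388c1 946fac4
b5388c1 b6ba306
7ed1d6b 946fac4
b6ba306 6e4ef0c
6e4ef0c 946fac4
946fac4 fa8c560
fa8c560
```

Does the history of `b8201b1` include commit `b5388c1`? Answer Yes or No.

Yes

Ancestors of b8201b1 (commits reachable by following parents): {6e4ef0c, 946fac4, b5388c1, b6ba306, b8201b1, fa8c560}.
b5388c1 is in that set, so it is an ancestor of b8201b1.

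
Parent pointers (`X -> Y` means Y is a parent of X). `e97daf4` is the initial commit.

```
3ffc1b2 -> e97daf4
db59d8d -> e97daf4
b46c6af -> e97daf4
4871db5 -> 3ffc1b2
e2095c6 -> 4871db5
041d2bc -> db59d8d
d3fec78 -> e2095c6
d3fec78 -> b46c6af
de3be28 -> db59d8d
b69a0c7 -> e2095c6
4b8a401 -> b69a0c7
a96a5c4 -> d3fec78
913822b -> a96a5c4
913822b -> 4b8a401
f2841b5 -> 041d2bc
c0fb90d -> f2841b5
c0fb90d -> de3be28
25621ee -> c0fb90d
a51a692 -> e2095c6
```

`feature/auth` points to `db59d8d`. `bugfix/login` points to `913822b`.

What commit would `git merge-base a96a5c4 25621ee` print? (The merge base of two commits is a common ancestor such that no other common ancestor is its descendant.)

e97daf4

Ancestors of a96a5c4: {3ffc1b2, 4871db5, a96a5c4, b46c6af, d3fec78, e2095c6, e97daf4}.
Ancestors of 25621ee: {041d2bc, 25621ee, c0fb90d, db59d8d, de3be28, e97daf4, f2841b5}.
Common ancestors: {e97daf4}.
The only common ancestor is e97daf4, so it is the merge base.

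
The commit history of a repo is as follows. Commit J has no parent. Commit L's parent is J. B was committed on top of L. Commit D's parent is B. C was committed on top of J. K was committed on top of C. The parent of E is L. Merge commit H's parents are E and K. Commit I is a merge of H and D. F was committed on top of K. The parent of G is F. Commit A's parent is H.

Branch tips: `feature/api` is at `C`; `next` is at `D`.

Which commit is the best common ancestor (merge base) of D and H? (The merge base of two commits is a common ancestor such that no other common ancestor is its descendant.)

L

Ancestors of D: {B, D, J, L}.
Ancestors of H: {C, E, H, J, K, L}.
Common ancestors: {J, L}.
Among these, L is not an ancestor of any other common ancestor — it is the merge base.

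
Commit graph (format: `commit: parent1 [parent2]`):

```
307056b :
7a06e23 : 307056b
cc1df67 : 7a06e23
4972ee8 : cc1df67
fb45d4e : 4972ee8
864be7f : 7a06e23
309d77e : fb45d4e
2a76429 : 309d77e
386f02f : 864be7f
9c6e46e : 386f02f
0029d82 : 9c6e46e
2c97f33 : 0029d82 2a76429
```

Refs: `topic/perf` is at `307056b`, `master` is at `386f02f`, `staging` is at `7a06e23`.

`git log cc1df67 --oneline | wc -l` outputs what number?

Walking parent pointers from cc1df67: reachable set = {307056b, 7a06e23, cc1df67}.
That is 3 commits.

3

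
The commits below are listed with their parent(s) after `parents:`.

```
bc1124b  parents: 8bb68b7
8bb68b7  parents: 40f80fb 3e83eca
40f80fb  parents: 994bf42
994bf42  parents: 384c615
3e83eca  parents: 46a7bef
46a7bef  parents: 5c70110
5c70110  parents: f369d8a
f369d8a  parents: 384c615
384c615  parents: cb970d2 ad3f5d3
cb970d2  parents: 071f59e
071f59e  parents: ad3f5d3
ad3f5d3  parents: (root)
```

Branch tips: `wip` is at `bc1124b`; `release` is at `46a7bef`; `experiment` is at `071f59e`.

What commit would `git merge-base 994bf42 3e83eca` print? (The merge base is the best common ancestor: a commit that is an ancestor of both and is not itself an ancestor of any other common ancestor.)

Ancestors of 994bf42: {071f59e, 384c615, 994bf42, ad3f5d3, cb970d2}.
Ancestors of 3e83eca: {071f59e, 384c615, 3e83eca, 46a7bef, 5c70110, ad3f5d3, cb970d2, f369d8a}.
Common ancestors: {071f59e, 384c615, ad3f5d3, cb970d2}.
Among these, 384c615 is not an ancestor of any other common ancestor — it is the merge base.

384c615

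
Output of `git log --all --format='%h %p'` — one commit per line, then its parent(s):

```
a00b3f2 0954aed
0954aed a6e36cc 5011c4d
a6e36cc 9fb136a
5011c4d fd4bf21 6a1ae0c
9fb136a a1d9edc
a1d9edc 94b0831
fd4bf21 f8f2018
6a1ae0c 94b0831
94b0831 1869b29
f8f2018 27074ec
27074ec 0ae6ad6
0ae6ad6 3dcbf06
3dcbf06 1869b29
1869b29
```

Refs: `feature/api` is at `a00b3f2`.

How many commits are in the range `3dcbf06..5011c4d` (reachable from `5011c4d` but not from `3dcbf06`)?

Reachable from 5011c4d: {0ae6ad6, 1869b29, 27074ec, 3dcbf06, 5011c4d, 6a1ae0c, 94b0831, f8f2018, fd4bf21}.
Reachable from 3dcbf06: {1869b29, 3dcbf06}.
In 5011c4d's history but not 3dcbf06's: {0ae6ad6, 27074ec, 5011c4d, 6a1ae0c, 94b0831, f8f2018, fd4bf21} — 7 commits.

7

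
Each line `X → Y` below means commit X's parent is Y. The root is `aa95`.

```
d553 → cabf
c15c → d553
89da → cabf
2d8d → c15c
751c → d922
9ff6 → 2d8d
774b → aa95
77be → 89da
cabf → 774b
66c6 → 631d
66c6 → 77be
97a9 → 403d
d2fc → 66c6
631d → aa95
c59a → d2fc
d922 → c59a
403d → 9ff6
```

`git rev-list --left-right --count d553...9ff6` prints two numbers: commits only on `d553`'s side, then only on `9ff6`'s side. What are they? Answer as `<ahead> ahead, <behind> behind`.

0 ahead, 3 behind

Reachable from d553: {774b, aa95, cabf, d553}.
Reachable from 9ff6: {2d8d, 774b, 9ff6, aa95, c15c, cabf, d553}.
Only in d553's history (ahead): {} — 0.
Only in 9ff6's history (behind): {2d8d, 9ff6, c15c} — 3.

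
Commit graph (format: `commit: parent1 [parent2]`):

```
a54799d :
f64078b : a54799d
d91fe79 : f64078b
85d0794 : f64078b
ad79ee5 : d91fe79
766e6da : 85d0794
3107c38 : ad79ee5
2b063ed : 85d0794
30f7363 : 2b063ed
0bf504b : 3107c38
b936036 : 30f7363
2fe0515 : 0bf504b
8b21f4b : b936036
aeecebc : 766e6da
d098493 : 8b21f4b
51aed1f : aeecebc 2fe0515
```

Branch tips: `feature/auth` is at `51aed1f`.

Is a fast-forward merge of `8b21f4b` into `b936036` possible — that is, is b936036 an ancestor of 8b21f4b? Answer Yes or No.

A fast-forward from b936036 to 8b21f4b is possible iff b936036 is an ancestor of 8b21f4b.
Ancestors of 8b21f4b: {2b063ed, 30f7363, 85d0794, 8b21f4b, a54799d, b936036, f64078b}.
b936036 is among them, so fast-forward is possible.

Yes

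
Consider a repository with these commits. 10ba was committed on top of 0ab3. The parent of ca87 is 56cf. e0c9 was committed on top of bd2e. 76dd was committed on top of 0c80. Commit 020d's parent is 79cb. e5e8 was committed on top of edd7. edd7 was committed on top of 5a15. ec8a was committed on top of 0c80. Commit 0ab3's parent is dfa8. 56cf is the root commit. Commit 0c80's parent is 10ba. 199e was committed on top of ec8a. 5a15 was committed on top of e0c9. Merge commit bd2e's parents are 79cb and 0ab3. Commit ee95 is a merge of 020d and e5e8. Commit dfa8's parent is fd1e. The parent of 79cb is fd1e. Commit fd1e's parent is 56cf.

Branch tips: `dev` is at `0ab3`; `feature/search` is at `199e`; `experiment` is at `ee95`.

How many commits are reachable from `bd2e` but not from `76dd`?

2

Reachable from bd2e: {0ab3, 56cf, 79cb, bd2e, dfa8, fd1e}.
Reachable from 76dd: {0ab3, 0c80, 10ba, 56cf, 76dd, dfa8, fd1e}.
In bd2e's history but not 76dd's: {79cb, bd2e} — 2 commits.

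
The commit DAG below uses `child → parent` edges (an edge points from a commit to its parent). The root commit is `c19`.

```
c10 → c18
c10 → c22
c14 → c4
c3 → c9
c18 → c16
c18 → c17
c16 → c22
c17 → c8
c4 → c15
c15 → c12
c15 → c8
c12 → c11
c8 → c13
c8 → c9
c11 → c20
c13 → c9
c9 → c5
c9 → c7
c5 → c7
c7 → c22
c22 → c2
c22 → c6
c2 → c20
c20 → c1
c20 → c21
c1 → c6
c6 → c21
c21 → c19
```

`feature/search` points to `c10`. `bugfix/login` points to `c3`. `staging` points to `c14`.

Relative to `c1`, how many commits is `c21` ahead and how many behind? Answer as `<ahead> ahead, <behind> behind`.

Reachable from c21: {c19, c21}.
Reachable from c1: {c1, c19, c21, c6}.
Only in c21's history (ahead): {} — 0.
Only in c1's history (behind): {c1, c6} — 2.

0 ahead, 2 behind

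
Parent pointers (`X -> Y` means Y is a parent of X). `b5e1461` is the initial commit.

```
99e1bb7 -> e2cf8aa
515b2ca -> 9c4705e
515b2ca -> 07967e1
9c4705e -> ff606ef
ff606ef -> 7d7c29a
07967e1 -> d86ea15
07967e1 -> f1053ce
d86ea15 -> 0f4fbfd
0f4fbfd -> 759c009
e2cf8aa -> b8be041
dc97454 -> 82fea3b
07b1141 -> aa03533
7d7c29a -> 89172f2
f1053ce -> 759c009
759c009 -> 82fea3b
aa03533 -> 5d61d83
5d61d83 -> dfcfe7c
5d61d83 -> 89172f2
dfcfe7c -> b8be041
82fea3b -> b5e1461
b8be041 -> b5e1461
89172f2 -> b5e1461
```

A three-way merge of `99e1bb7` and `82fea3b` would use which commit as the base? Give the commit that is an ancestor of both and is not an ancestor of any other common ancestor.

Ancestors of 99e1bb7: {99e1bb7, b5e1461, b8be041, e2cf8aa}.
Ancestors of 82fea3b: {82fea3b, b5e1461}.
Common ancestors: {b5e1461}.
The only common ancestor is b5e1461, so it is the merge base.

b5e1461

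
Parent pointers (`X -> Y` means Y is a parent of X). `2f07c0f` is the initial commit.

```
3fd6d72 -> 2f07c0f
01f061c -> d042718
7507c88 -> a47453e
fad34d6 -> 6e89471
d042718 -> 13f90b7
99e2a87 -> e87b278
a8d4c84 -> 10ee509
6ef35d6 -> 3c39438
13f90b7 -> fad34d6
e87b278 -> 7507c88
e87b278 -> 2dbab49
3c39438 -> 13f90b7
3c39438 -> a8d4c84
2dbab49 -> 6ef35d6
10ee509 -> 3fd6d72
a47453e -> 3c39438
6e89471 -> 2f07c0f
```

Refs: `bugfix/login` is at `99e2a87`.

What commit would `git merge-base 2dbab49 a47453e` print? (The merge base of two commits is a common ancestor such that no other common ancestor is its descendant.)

3c39438

Ancestors of 2dbab49: {10ee509, 13f90b7, 2dbab49, 2f07c0f, 3c39438, 3fd6d72, 6e89471, 6ef35d6, a8d4c84, fad34d6}.
Ancestors of a47453e: {10ee509, 13f90b7, 2f07c0f, 3c39438, 3fd6d72, 6e89471, a47453e, a8d4c84, fad34d6}.
Common ancestors: {10ee509, 13f90b7, 2f07c0f, 3c39438, 3fd6d72, 6e89471, a8d4c84, fad34d6}.
Among these, 3c39438 is not an ancestor of any other common ancestor — it is the merge base.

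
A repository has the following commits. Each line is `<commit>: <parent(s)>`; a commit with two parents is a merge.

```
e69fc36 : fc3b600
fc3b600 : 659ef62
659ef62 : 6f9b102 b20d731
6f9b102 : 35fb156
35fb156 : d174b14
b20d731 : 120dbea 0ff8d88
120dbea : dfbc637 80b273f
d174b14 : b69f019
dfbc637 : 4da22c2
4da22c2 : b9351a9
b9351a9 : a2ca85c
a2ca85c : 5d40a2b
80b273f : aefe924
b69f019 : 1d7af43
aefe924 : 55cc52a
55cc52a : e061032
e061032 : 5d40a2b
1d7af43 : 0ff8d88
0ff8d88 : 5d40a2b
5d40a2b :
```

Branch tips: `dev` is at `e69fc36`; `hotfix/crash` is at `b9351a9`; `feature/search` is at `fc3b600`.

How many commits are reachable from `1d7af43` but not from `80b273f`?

2

Reachable from 1d7af43: {0ff8d88, 1d7af43, 5d40a2b}.
Reachable from 80b273f: {55cc52a, 5d40a2b, 80b273f, aefe924, e061032}.
In 1d7af43's history but not 80b273f's: {0ff8d88, 1d7af43} — 2 commits.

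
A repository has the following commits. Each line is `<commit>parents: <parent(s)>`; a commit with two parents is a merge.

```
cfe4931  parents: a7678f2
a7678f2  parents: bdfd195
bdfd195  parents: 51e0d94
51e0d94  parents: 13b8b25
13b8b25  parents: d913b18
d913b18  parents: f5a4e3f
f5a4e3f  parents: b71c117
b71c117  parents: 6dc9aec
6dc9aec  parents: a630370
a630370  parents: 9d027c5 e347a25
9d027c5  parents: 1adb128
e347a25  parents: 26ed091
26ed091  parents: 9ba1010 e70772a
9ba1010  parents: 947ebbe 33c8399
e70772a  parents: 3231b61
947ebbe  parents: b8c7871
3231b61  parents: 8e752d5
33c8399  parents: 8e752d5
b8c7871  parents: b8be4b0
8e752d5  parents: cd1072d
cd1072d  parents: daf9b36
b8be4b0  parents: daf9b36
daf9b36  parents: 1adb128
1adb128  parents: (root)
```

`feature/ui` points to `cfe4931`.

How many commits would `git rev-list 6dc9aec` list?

Walking parent pointers from 6dc9aec: reachable set = {1adb128, 26ed091, 3231b61, 33c8399, 6dc9aec, 8e752d5, 947ebbe, 9ba1010, 9d027c5, a630370, b8be4b0, b8c7871, cd1072d, daf9b36, e347a25, e70772a}.
That is 16 commits.

16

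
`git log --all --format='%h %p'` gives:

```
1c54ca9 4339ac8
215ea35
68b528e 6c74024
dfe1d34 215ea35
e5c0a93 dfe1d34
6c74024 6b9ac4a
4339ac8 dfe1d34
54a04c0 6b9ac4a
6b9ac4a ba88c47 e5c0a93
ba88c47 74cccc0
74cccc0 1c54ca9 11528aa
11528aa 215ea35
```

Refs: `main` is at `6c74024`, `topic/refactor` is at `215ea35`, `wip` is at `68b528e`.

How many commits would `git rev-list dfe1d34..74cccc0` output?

Reachable from 74cccc0: {11528aa, 1c54ca9, 215ea35, 4339ac8, 74cccc0, dfe1d34}.
Reachable from dfe1d34: {215ea35, dfe1d34}.
In 74cccc0's history but not dfe1d34's: {11528aa, 1c54ca9, 4339ac8, 74cccc0} — 4 commits.

4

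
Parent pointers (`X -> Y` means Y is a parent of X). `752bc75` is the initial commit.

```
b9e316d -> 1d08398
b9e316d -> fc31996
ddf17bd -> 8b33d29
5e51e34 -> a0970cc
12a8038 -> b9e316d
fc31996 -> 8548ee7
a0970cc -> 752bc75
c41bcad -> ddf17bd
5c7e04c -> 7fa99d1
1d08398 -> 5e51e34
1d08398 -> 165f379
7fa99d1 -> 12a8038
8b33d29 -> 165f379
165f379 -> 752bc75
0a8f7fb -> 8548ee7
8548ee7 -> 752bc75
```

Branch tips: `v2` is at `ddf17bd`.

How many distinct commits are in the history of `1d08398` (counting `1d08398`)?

5

Walking parent pointers from 1d08398: reachable set = {165f379, 1d08398, 5e51e34, 752bc75, a0970cc}.
That is 5 commits.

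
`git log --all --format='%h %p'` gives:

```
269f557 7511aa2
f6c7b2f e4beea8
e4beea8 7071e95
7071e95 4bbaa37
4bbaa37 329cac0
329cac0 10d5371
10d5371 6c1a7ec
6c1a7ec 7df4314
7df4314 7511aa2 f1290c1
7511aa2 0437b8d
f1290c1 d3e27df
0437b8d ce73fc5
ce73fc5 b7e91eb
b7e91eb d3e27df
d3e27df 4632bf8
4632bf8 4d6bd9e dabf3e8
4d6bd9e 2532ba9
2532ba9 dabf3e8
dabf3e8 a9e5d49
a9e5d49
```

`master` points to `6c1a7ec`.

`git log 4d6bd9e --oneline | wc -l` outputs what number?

4

Walking parent pointers from 4d6bd9e: reachable set = {2532ba9, 4d6bd9e, a9e5d49, dabf3e8}.
That is 4 commits.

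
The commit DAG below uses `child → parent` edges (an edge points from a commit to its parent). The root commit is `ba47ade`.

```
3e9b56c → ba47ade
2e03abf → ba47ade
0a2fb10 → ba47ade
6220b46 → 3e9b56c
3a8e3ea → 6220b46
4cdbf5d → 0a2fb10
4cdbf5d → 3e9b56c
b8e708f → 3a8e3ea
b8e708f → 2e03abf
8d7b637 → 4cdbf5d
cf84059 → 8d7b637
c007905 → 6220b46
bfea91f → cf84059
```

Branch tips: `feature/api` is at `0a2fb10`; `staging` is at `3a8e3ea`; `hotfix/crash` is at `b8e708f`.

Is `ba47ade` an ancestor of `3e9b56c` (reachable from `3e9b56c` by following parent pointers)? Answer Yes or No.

Yes

Ancestors of 3e9b56c (commits reachable by following parents): {3e9b56c, ba47ade}.
ba47ade is in that set, so it is an ancestor of 3e9b56c.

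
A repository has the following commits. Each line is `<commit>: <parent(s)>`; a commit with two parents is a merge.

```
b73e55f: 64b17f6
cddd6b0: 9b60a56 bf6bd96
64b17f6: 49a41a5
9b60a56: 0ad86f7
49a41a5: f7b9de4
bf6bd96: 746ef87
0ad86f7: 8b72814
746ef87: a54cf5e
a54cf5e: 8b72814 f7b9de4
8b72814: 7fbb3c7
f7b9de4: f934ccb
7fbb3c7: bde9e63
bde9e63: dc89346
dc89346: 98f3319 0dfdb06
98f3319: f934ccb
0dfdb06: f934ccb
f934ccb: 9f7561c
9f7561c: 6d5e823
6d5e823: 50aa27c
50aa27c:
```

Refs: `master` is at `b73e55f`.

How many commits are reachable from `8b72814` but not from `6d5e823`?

Reachable from 8b72814: {0dfdb06, 50aa27c, 6d5e823, 7fbb3c7, 8b72814, 98f3319, 9f7561c, bde9e63, dc89346, f934ccb}.
Reachable from 6d5e823: {50aa27c, 6d5e823}.
In 8b72814's history but not 6d5e823's: {0dfdb06, 7fbb3c7, 8b72814, 98f3319, 9f7561c, bde9e63, dc89346, f934ccb} — 8 commits.

8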